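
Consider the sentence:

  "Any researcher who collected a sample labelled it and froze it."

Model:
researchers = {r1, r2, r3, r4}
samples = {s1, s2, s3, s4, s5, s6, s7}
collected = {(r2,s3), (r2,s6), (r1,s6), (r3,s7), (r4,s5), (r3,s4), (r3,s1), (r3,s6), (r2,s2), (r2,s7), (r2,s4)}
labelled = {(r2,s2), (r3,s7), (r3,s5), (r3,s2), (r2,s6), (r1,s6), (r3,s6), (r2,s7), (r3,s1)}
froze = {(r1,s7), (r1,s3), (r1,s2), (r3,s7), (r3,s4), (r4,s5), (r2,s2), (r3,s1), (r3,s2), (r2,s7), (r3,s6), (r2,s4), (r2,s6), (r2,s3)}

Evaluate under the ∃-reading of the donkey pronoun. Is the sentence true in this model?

False

"it" takes "a sample" as antecedent — a donkey pronoun bound across the clause boundary.
Weak reading: every researcher r with some collected-sample has at least one collected-sample s such that labelled(r,s) ∧ froze(r,s).
Per researcher: r1:✗  r2:✓  r3:✓  r4:✗
r1 has no witness among its collected-samples.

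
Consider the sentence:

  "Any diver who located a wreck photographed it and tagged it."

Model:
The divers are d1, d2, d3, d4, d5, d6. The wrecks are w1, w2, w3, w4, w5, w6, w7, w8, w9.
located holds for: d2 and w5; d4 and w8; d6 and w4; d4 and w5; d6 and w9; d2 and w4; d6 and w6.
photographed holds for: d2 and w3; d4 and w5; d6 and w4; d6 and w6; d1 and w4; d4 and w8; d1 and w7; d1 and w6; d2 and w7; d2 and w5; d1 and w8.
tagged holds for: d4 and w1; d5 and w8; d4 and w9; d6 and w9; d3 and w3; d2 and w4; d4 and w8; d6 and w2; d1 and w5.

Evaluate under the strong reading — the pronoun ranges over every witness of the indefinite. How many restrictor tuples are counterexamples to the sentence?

"it" takes "a wreck" as antecedent — a donkey pronoun bound across the clause boundary.
Strong reading: for every (d,w) with located(d,w), photographed(d,w) ∧ tagged(d,w).
Restrictor pairs: (d2,w4) ✗  (d2,w5) ✗  (d4,w5) ✗  (d4,w8) ✓  (d6,w4) ✗  (d6,w6) ✗  (d6,w9) ✗
Counterexamples (restrictor pairs failing the scope): 6.

6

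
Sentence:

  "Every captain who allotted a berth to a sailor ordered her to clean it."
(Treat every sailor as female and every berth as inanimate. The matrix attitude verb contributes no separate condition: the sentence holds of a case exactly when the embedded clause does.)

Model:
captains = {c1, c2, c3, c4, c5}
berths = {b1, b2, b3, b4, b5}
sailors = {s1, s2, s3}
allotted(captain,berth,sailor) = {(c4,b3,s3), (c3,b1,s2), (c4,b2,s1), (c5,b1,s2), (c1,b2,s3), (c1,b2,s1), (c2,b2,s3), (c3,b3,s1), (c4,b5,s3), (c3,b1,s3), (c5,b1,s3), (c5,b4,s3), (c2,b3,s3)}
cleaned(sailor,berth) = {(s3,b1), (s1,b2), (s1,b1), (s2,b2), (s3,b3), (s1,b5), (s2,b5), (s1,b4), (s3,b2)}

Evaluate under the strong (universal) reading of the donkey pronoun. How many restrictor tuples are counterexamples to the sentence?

5

"her" takes "a sailor" as antecedent and "it" takes "a berth"; both are donkey pronouns co-varying with the restrictor.
Strong reading: for every (c,b,s) with allotted(c,b,s), cleaned(s,b).
Restrictor triples: (c1,b2,s1)→cleaned(s1,b2) ✓  (c1,b2,s3)→cleaned(s3,b2) ✓  (c2,b2,s3)→cleaned(s3,b2) ✓  (c2,b3,s3)→cleaned(s3,b3) ✓  (c3,b1,s2)→cleaned(s2,b1) ✗  (c3,b1,s3)→cleaned(s3,b1) ✓  (c3,b3,s1)→cleaned(s1,b3) ✗  (c4,b2,s1)→cleaned(s1,b2) ✓  (c4,b3,s3)→cleaned(s3,b3) ✓  (c4,b5,s3)→cleaned(s3,b5) ✗  (c5,b1,s2)→cleaned(s2,b1) ✗  (c5,b1,s3)→cleaned(s3,b1) ✓  (c5,b4,s3)→cleaned(s3,b4) ✗
Counterexamples (restrictor triples failing the scope): 5.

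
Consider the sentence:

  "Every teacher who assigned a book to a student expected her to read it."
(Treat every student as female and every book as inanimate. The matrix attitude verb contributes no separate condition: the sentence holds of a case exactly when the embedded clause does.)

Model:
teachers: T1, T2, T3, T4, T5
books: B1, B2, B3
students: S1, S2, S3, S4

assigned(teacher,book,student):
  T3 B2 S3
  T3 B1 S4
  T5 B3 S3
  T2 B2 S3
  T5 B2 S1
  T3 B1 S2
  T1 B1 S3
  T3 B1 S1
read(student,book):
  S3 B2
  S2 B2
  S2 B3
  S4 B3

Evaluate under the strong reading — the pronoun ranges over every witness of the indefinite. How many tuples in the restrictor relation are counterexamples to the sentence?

"her" takes "a student" as antecedent and "it" takes "a book"; both are donkey pronouns co-varying with the restrictor.
Strong reading: for every (t,b,s) with assigned(t,b,s), read(s,b).
Restrictor triples: (T1,B1,S3)→read(S3,B1) ✗  (T2,B2,S3)→read(S3,B2) ✓  (T3,B1,S1)→read(S1,B1) ✗  (T3,B1,S2)→read(S2,B1) ✗  (T3,B1,S4)→read(S4,B1) ✗  (T3,B2,S3)→read(S3,B2) ✓  (T5,B2,S1)→read(S1,B2) ✗  (T5,B3,S3)→read(S3,B3) ✗
Counterexamples (restrictor triples failing the scope): 6.

6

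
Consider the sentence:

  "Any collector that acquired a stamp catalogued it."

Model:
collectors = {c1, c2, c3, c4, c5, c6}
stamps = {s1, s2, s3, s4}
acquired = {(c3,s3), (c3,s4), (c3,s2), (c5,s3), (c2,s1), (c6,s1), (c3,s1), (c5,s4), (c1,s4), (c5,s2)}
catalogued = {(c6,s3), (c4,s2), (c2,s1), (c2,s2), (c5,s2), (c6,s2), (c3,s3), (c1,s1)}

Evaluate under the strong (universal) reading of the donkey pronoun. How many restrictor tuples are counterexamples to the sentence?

"it" takes "a stamp" as antecedent — a donkey pronoun bound across the clause boundary.
Strong reading: for every (c,s) with acquired(c,s), catalogued(c,s).
Restrictor pairs: (c1,s4) ✗  (c2,s1) ✓  (c3,s1) ✗  (c3,s2) ✗  (c3,s3) ✓  (c3,s4) ✗  (c5,s2) ✓  (c5,s3) ✗  (c5,s4) ✗  (c6,s1) ✗
Counterexamples (restrictor pairs failing the scope): 7.

7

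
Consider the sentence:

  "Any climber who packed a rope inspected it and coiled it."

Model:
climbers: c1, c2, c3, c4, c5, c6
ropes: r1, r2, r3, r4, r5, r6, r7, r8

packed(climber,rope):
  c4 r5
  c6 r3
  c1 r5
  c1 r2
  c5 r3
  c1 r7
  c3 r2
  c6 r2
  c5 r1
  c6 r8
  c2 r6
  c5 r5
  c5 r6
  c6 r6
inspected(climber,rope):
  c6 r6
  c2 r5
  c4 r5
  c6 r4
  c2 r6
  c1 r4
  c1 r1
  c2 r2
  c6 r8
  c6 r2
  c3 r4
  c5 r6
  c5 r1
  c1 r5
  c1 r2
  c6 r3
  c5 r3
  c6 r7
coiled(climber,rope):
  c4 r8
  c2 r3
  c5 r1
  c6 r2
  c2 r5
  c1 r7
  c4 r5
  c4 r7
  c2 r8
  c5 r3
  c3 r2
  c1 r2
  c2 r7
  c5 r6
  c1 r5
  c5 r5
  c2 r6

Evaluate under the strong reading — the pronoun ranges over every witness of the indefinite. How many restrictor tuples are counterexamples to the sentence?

"it" takes "a rope" as antecedent — a donkey pronoun bound across the clause boundary.
Strong reading: for every (c,r) with packed(c,r), inspected(c,r) ∧ coiled(c,r).
Restrictor pairs: (c1,r2) ✓  (c1,r5) ✓  (c1,r7) ✗  (c2,r6) ✓  (c3,r2) ✗  (c4,r5) ✓  (c5,r1) ✓  (c5,r3) ✓  (c5,r5) ✗  (c5,r6) ✓  (c6,r2) ✓  (c6,r3) ✗  (c6,r6) ✗  (c6,r8) ✗
Counterexamples (restrictor pairs failing the scope): 6.

6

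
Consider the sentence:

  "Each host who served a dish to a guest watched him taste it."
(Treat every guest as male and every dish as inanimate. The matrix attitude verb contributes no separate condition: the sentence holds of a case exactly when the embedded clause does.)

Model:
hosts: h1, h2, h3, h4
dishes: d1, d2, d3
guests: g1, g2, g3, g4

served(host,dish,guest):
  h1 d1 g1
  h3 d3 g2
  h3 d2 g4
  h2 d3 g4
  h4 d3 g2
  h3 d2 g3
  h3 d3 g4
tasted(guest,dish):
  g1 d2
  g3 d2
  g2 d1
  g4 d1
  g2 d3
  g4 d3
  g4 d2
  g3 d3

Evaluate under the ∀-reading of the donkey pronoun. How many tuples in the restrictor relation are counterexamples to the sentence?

1

"him" takes "a guest" as antecedent and "it" takes "a dish"; both are donkey pronouns co-varying with the restrictor.
Strong reading: for every (h,d,g) with served(h,d,g), tasted(g,d).
Restrictor triples: (h1,d1,g1)→tasted(g1,d1) ✗  (h2,d3,g4)→tasted(g4,d3) ✓  (h3,d2,g3)→tasted(g3,d2) ✓  (h3,d2,g4)→tasted(g4,d2) ✓  (h3,d3,g2)→tasted(g2,d3) ✓  (h3,d3,g4)→tasted(g4,d3) ✓  (h4,d3,g2)→tasted(g2,d3) ✓
Counterexamples (restrictor triples failing the scope): 1.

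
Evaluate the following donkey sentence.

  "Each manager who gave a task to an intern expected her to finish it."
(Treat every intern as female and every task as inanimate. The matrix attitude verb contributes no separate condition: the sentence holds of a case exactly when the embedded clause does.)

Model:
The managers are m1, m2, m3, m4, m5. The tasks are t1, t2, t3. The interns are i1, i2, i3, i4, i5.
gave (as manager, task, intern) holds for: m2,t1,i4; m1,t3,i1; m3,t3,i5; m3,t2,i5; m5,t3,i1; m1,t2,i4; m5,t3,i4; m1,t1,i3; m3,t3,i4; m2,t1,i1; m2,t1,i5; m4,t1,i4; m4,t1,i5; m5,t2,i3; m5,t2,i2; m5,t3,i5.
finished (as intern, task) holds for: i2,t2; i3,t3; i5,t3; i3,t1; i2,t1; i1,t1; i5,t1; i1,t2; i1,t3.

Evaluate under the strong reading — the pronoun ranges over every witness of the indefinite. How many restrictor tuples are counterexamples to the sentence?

"her" takes "an intern" as antecedent and "it" takes "a task"; both are donkey pronouns co-varying with the restrictor.
Strong reading: for every (m,t,i) with gave(m,t,i), finished(i,t).
Restrictor triples: (m1,t1,i3)→finished(i3,t1) ✓  (m1,t2,i4)→finished(i4,t2) ✗  (m1,t3,i1)→finished(i1,t3) ✓  (m2,t1,i1)→finished(i1,t1) ✓  (m2,t1,i4)→finished(i4,t1) ✗  (m2,t1,i5)→finished(i5,t1) ✓  (m3,t2,i5)→finished(i5,t2) ✗  (m3,t3,i4)→finished(i4,t3) ✗  (m3,t3,i5)→finished(i5,t3) ✓  (m4,t1,i4)→finished(i4,t1) ✗  (m4,t1,i5)→finished(i5,t1) ✓  (m5,t2,i2)→finished(i2,t2) ✓  (m5,t2,i3)→finished(i3,t2) ✗  (m5,t3,i1)→finished(i1,t3) ✓  (m5,t3,i4)→finished(i4,t3) ✗  (m5,t3,i5)→finished(i5,t3) ✓
Counterexamples (restrictor triples failing the scope): 7.

7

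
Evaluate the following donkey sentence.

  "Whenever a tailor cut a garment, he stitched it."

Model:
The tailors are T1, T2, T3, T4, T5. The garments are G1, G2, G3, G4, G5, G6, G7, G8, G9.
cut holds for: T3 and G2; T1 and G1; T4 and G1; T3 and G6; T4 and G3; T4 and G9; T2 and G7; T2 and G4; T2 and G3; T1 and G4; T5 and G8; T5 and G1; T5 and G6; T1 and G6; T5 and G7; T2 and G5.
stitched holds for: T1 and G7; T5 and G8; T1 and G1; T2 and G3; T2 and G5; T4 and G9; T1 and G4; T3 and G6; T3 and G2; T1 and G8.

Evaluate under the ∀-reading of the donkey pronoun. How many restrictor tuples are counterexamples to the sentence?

"it" takes "a garment" as antecedent — a donkey pronoun bound across the clause boundary.
Strong reading: for every (t,g) with cut(t,g), stitched(t,g).
Restrictor pairs: (T1,G1) ✓  (T1,G4) ✓  (T1,G6) ✗  (T2,G3) ✓  (T2,G4) ✗  (T2,G5) ✓  (T2,G7) ✗  (T3,G2) ✓  (T3,G6) ✓  (T4,G1) ✗  (T4,G3) ✗  (T4,G9) ✓  (T5,G1) ✗  (T5,G6) ✗  (T5,G7) ✗  (T5,G8) ✓
Counterexamples (restrictor pairs failing the scope): 8.

8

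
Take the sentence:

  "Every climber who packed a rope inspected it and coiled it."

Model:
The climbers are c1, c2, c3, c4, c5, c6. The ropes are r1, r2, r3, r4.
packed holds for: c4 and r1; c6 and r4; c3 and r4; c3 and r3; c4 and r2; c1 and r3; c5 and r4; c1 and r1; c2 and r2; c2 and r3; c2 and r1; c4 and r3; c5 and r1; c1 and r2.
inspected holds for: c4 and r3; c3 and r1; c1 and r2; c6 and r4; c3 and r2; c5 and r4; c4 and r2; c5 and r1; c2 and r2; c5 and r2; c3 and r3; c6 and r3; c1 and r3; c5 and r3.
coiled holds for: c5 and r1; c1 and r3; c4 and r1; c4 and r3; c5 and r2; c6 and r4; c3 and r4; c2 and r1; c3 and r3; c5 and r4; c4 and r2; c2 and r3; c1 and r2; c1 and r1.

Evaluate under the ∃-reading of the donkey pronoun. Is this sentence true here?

"it" takes "a rope" as antecedent — a donkey pronoun bound across the clause boundary.
Weak reading: every climber c with some packed-rope has at least one packed-rope r such that inspected(c,r) ∧ coiled(c,r).
Per climber: c1:✓  c2:✗  c3:✓  c4:✓  c5:✓  c6:✓
c2 has no witness among its packed-ropes.

False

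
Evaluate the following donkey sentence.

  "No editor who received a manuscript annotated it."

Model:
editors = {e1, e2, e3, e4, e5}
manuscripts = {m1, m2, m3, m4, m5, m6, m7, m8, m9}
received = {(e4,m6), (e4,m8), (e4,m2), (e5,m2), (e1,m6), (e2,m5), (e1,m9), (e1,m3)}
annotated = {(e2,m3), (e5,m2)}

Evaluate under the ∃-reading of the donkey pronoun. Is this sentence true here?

False

"it" takes "a manuscript" as antecedent — a donkey pronoun bound across the clause boundary.
Truth condition: for no (e,m) with received(e,m) does annotated(e,m) hold.
Restrictor pairs — does the scope hold? (e1,m3):fails  (e1,m6):fails  (e1,m9):fails  (e2,m5):fails  (e4,m2):fails  (e4,m6):fails  (e4,m8):fails  (e5,m2):holds
Scope holds for 1 pair(s), so the sentence is false.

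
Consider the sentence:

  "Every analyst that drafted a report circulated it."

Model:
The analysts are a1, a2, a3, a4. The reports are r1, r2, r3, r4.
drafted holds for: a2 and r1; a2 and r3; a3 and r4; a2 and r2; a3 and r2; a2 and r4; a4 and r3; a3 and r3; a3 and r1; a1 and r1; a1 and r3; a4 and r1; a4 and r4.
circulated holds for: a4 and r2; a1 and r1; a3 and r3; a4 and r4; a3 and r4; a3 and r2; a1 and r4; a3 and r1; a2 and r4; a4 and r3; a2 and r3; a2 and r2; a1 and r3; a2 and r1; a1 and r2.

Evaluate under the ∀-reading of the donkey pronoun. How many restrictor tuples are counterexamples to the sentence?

1

"it" takes "a report" as antecedent — a donkey pronoun bound across the clause boundary.
Strong reading: for every (a,r) with drafted(a,r), circulated(a,r).
Restrictor pairs: (a1,r1) ✓  (a1,r3) ✓  (a2,r1) ✓  (a2,r2) ✓  (a2,r3) ✓  (a2,r4) ✓  (a3,r1) ✓  (a3,r2) ✓  (a3,r3) ✓  (a3,r4) ✓  (a4,r1) ✗  (a4,r3) ✓  (a4,r4) ✓
Counterexamples (restrictor pairs failing the scope): 1.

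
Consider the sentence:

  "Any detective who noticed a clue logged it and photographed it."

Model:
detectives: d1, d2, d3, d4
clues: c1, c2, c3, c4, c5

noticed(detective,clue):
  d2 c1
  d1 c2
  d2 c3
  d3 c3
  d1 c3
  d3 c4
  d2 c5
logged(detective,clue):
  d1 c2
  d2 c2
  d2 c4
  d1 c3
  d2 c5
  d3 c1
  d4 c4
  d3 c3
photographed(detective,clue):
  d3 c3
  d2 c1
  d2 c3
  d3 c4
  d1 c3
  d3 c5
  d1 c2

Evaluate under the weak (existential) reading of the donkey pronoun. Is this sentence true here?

"it" takes "a clue" as antecedent — a donkey pronoun bound across the clause boundary.
Weak reading: every detective d with some noticed-clue has at least one noticed-clue c such that logged(d,c) ∧ photographed(d,c).
Per detective: d1:✓  d2:✗  d3:✓
d2 has no witness among its noticed-clues.

False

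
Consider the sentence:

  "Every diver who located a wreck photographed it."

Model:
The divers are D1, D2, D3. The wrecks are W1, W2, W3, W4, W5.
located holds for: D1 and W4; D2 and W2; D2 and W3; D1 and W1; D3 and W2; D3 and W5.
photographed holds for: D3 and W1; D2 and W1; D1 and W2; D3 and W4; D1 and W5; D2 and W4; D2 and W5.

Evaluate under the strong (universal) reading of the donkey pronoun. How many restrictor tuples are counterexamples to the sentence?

6

"it" takes "a wreck" as antecedent — a donkey pronoun bound across the clause boundary.
Strong reading: for every (d,w) with located(d,w), photographed(d,w).
Restrictor pairs: (D1,W1) ✗  (D1,W4) ✗  (D2,W2) ✗  (D2,W3) ✗  (D3,W2) ✗  (D3,W5) ✗
Counterexamples (restrictor pairs failing the scope): 6.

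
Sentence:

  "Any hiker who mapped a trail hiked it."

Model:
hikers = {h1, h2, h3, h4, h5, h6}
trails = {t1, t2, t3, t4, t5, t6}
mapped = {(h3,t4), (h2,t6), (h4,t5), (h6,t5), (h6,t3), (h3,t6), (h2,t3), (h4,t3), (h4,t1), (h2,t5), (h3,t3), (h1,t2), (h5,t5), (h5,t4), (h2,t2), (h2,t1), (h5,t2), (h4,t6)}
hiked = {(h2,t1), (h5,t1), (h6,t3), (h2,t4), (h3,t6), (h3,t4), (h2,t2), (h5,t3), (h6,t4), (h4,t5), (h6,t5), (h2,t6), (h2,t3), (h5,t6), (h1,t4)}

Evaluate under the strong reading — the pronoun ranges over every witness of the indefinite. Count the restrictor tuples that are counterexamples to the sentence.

9

"it" takes "a trail" as antecedent — a donkey pronoun bound across the clause boundary.
Strong reading: for every (h,t) with mapped(h,t), hiked(h,t).
Restrictor pairs: (h1,t2) ✗  (h2,t1) ✓  (h2,t2) ✓  (h2,t3) ✓  (h2,t5) ✗  (h2,t6) ✓  (h3,t3) ✗  (h3,t4) ✓  (h3,t6) ✓  (h4,t1) ✗  (h4,t3) ✗  (h4,t5) ✓  (h4,t6) ✗  (h5,t2) ✗  (h5,t4) ✗  (h5,t5) ✗  (h6,t3) ✓  (h6,t5) ✓
Counterexamples (restrictor pairs failing the scope): 9.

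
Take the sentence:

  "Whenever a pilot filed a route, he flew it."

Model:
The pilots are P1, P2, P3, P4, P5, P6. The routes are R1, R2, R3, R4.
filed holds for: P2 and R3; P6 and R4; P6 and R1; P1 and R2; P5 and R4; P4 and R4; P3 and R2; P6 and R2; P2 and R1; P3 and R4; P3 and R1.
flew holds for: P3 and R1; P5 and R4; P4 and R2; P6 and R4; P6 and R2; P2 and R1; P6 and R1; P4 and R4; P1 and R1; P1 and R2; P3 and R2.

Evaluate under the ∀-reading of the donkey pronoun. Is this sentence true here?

"it" takes "a route" as antecedent — a donkey pronoun bound across the clause boundary.
Strong reading: for every (p,r) with filed(p,r), flew(p,r).
Restrictor pairs: (P1,R2) ✓  (P2,R1) ✓  (P2,R3) ✗  (P3,R1) ✓  (P3,R2) ✓  (P3,R4) ✗  (P4,R4) ✓  (P5,R4) ✓  (P6,R1) ✓  (P6,R2) ✓  (P6,R4) ✓
Counterexample: (P2,R3) is in filed but fails the scope.

False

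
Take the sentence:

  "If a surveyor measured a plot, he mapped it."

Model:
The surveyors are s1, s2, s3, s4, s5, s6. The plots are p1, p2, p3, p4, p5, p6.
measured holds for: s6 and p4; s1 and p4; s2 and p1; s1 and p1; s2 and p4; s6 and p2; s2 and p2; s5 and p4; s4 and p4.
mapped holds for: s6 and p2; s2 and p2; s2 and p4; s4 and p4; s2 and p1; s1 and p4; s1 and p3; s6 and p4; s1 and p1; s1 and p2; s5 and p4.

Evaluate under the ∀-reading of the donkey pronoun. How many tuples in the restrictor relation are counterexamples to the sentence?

0

"it" takes "a plot" as antecedent — a donkey pronoun bound across the clause boundary.
Strong reading: for every (s,p) with measured(s,p), mapped(s,p).
Restrictor pairs: (s1,p1) ✓  (s1,p4) ✓  (s2,p1) ✓  (s2,p2) ✓  (s2,p4) ✓  (s4,p4) ✓  (s5,p4) ✓  (s6,p2) ✓  (s6,p4) ✓
Counterexamples (restrictor pairs failing the scope): 0.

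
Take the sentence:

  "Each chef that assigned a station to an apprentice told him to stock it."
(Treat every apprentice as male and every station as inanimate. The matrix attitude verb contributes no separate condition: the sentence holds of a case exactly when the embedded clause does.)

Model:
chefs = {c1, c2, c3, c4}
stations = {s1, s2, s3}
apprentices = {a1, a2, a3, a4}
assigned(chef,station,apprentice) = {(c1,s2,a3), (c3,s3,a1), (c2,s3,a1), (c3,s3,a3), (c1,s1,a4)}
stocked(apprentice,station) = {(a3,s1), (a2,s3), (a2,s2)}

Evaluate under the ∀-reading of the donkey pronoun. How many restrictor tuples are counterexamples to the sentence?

5

"him" takes "an apprentice" as antecedent and "it" takes "a station"; both are donkey pronouns co-varying with the restrictor.
Strong reading: for every (c,s,a) with assigned(c,s,a), stocked(a,s).
Restrictor triples: (c1,s1,a4)→stocked(a4,s1) ✗  (c1,s2,a3)→stocked(a3,s2) ✗  (c2,s3,a1)→stocked(a1,s3) ✗  (c3,s3,a1)→stocked(a1,s3) ✗  (c3,s3,a3)→stocked(a3,s3) ✗
Counterexamples (restrictor triples failing the scope): 5.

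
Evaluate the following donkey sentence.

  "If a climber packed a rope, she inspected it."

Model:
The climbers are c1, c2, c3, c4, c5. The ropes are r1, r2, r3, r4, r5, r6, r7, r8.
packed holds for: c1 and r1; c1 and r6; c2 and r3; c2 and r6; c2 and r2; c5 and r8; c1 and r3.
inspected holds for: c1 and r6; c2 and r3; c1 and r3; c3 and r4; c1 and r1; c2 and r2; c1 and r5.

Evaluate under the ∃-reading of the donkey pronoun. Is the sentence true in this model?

False

"it" takes "a rope" as antecedent — a donkey pronoun bound across the clause boundary.
Weak reading: every climber c with some packed-rope has at least one packed-rope r such that inspected(c,r).
Per climber: c1:✓  c2:✓  c5:✗
c5 has no witness among its packed-ropes.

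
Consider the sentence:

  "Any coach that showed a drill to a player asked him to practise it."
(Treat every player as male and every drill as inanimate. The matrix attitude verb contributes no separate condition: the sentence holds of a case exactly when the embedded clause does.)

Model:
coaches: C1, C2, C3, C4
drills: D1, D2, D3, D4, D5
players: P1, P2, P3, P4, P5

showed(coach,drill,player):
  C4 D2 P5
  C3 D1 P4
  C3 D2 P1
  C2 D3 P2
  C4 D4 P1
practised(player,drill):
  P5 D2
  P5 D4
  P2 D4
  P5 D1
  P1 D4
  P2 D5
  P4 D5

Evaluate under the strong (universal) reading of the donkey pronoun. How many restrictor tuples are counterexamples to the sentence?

3

"him" takes "a player" as antecedent and "it" takes "a drill"; both are donkey pronouns co-varying with the restrictor.
Strong reading: for every (c,d,p) with showed(c,d,p), practised(p,d).
Restrictor triples: (C2,D3,P2)→practised(P2,D3) ✗  (C3,D1,P4)→practised(P4,D1) ✗  (C3,D2,P1)→practised(P1,D2) ✗  (C4,D2,P5)→practised(P5,D2) ✓  (C4,D4,P1)→practised(P1,D4) ✓
Counterexamples (restrictor triples failing the scope): 3.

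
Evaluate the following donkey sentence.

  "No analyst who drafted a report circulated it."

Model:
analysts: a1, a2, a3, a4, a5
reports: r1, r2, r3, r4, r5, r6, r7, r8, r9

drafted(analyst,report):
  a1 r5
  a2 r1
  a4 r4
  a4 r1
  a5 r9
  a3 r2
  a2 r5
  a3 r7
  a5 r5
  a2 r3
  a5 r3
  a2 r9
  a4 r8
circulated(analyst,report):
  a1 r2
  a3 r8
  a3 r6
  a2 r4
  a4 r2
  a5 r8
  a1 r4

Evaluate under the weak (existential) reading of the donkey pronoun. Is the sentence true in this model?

"it" takes "a report" as antecedent — a donkey pronoun bound across the clause boundary.
Truth condition: for no (a,r) with drafted(a,r) does circulated(a,r) hold.
Restrictor pairs — does the scope hold? (a1,r5):fails  (a2,r1):fails  (a2,r3):fails  (a2,r5):fails  (a2,r9):fails  (a3,r2):fails  (a3,r7):fails  (a4,r1):fails  (a4,r4):fails  (a4,r8):fails  (a5,r3):fails  (a5,r5):fails  (a5,r9):fails
Scope holds for no restrictor pair, so the sentence is true.

True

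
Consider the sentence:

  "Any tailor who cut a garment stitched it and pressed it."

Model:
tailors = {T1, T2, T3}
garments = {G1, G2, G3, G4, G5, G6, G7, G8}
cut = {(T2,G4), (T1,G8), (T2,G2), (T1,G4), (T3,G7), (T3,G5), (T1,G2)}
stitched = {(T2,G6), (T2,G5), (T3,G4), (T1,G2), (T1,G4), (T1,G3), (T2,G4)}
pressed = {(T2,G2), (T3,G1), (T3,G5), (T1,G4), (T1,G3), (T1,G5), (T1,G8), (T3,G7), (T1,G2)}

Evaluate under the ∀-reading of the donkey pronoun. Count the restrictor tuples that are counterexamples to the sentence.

5

"it" takes "a garment" as antecedent — a donkey pronoun bound across the clause boundary.
Strong reading: for every (t,g) with cut(t,g), stitched(t,g) ∧ pressed(t,g).
Restrictor pairs: (T1,G2) ✓  (T1,G4) ✓  (T1,G8) ✗  (T2,G2) ✗  (T2,G4) ✗  (T3,G5) ✗  (T3,G7) ✗
Counterexamples (restrictor pairs failing the scope): 5.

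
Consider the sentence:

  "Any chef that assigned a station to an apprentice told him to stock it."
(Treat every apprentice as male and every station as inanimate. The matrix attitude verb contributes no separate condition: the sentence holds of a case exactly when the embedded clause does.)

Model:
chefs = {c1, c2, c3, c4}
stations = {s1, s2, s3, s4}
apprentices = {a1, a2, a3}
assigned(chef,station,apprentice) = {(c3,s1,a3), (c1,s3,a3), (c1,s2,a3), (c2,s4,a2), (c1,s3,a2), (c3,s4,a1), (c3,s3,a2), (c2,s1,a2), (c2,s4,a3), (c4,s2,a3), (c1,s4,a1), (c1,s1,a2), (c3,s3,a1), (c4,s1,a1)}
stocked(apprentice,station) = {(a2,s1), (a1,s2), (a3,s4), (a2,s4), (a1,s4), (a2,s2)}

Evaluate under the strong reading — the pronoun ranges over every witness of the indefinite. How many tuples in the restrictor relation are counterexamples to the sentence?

"him" takes "an apprentice" as antecedent and "it" takes "a station"; both are donkey pronouns co-varying with the restrictor.
Strong reading: for every (c,s,a) with assigned(c,s,a), stocked(a,s).
Restrictor triples: (c1,s1,a2)→stocked(a2,s1) ✓  (c1,s2,a3)→stocked(a3,s2) ✗  (c1,s3,a2)→stocked(a2,s3) ✗  (c1,s3,a3)→stocked(a3,s3) ✗  (c1,s4,a1)→stocked(a1,s4) ✓  (c2,s1,a2)→stocked(a2,s1) ✓  (c2,s4,a2)→stocked(a2,s4) ✓  (c2,s4,a3)→stocked(a3,s4) ✓  (c3,s1,a3)→stocked(a3,s1) ✗  (c3,s3,a1)→stocked(a1,s3) ✗  (c3,s3,a2)→stocked(a2,s3) ✗  (c3,s4,a1)→stocked(a1,s4) ✓  (c4,s1,a1)→stocked(a1,s1) ✗  (c4,s2,a3)→stocked(a3,s2) ✗
Counterexamples (restrictor triples failing the scope): 8.

8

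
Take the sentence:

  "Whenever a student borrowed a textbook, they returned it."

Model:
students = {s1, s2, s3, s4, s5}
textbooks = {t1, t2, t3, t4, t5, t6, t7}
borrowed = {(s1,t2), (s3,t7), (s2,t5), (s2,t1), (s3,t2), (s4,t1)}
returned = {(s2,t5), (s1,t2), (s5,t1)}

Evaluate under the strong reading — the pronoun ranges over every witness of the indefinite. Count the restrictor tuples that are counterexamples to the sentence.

4

"it" takes "a textbook" as antecedent — a donkey pronoun bound across the clause boundary.
Strong reading: for every (s,t) with borrowed(s,t), returned(s,t).
Restrictor pairs: (s1,t2) ✓  (s2,t1) ✗  (s2,t5) ✓  (s3,t2) ✗  (s3,t7) ✗  (s4,t1) ✗
Counterexamples (restrictor pairs failing the scope): 4.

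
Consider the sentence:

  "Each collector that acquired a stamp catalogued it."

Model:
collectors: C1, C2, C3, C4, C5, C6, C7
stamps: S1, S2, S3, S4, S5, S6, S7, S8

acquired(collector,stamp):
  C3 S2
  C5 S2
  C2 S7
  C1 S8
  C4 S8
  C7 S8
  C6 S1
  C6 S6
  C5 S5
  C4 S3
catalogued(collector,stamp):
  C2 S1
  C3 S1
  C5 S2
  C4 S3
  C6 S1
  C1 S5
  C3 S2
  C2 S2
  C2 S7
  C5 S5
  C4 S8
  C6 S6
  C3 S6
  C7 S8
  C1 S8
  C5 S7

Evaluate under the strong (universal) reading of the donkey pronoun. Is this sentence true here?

True

"it" takes "a stamp" as antecedent — a donkey pronoun bound across the clause boundary.
Strong reading: for every (c,s) with acquired(c,s), catalogued(c,s).
Restrictor pairs: (C1,S8) ✓  (C2,S7) ✓  (C3,S2) ✓  (C4,S3) ✓  (C4,S8) ✓  (C5,S2) ✓  (C5,S5) ✓  (C6,S1) ✓  (C6,S6) ✓  (C7,S8) ✓
Every restrictor pair satisfies the scope.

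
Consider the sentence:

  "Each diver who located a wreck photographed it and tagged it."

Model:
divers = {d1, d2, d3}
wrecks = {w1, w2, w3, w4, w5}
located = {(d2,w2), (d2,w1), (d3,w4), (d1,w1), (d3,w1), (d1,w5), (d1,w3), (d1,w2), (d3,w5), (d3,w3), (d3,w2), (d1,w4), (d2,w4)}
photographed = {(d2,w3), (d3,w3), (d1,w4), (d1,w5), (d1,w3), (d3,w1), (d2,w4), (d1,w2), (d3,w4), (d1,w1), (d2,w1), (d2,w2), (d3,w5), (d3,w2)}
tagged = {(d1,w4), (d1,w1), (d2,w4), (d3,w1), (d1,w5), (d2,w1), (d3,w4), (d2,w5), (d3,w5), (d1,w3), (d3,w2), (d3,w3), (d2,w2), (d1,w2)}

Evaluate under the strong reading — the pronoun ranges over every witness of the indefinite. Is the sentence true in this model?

True

"it" takes "a wreck" as antecedent — a donkey pronoun bound across the clause boundary.
Strong reading: for every (d,w) with located(d,w), photographed(d,w) ∧ tagged(d,w).
Restrictor pairs: (d1,w1) ✓  (d1,w2) ✓  (d1,w3) ✓  (d1,w4) ✓  (d1,w5) ✓  (d2,w1) ✓  (d2,w2) ✓  (d2,w4) ✓  (d3,w1) ✓  (d3,w2) ✓  (d3,w3) ✓  (d3,w4) ✓  (d3,w5) ✓
Every restrictor pair satisfies the scope.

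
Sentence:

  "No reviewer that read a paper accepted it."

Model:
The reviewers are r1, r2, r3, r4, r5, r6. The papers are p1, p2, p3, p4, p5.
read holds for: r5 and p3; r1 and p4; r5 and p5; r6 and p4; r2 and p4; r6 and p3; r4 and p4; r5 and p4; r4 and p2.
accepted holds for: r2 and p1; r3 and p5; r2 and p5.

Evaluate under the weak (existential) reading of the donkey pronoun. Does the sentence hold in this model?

"it" takes "a paper" as antecedent — a donkey pronoun bound across the clause boundary.
Truth condition: for no (r,p) with read(r,p) does accepted(r,p) hold.
Restrictor pairs — does the scope hold? (r1,p4):fails  (r2,p4):fails  (r4,p2):fails  (r4,p4):fails  (r5,p3):fails  (r5,p4):fails  (r5,p5):fails  (r6,p3):fails  (r6,p4):fails
Scope holds for no restrictor pair, so the sentence is true.

True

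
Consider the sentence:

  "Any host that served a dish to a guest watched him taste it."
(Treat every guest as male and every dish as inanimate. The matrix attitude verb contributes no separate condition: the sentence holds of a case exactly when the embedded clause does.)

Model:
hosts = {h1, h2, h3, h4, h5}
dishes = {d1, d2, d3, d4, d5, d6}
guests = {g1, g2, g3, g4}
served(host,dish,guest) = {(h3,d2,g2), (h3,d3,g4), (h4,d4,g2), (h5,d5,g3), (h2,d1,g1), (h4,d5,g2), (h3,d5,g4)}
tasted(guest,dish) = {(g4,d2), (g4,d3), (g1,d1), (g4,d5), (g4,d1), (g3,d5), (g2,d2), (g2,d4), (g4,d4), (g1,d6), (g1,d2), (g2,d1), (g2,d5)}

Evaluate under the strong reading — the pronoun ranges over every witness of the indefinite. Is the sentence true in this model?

True

"him" takes "a guest" as antecedent and "it" takes "a dish"; both are donkey pronouns co-varying with the restrictor.
Strong reading: for every (h,d,g) with served(h,d,g), tasted(g,d).
Restrictor triples: (h2,d1,g1)→tasted(g1,d1) ✓  (h3,d2,g2)→tasted(g2,d2) ✓  (h3,d3,g4)→tasted(g4,d3) ✓  (h3,d5,g4)→tasted(g4,d5) ✓  (h4,d4,g2)→tasted(g2,d4) ✓  (h4,d5,g2)→tasted(g2,d5) ✓  (h5,d5,g3)→tasted(g3,d5) ✓
Every restrictor triple satisfies the scope.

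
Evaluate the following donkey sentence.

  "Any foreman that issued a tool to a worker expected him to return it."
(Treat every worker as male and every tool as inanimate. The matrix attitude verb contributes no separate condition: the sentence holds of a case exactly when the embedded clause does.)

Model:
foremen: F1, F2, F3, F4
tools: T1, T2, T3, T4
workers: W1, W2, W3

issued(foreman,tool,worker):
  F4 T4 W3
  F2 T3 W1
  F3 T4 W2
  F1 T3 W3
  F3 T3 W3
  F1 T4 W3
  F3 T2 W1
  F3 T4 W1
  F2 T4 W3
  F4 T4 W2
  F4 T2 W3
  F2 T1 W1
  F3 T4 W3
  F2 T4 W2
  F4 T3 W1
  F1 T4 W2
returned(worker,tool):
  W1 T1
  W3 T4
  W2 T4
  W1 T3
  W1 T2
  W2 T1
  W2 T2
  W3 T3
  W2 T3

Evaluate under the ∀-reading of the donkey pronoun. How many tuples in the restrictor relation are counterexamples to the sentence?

2

"him" takes "a worker" as antecedent and "it" takes "a tool"; both are donkey pronouns co-varying with the restrictor.
Strong reading: for every (f,t,w) with issued(f,t,w), returned(w,t).
Restrictor triples: (F1,T3,W3)→returned(W3,T3) ✓  (F1,T4,W2)→returned(W2,T4) ✓  (F1,T4,W3)→returned(W3,T4) ✓  (F2,T1,W1)→returned(W1,T1) ✓  (F2,T3,W1)→returned(W1,T3) ✓  (F2,T4,W2)→returned(W2,T4) ✓  (F2,T4,W3)→returned(W3,T4) ✓  (F3,T2,W1)→returned(W1,T2) ✓  (F3,T3,W3)→returned(W3,T3) ✓  (F3,T4,W1)→returned(W1,T4) ✗  (F3,T4,W2)→returned(W2,T4) ✓  (F3,T4,W3)→returned(W3,T4) ✓  (F4,T2,W3)→returned(W3,T2) ✗  (F4,T3,W1)→returned(W1,T3) ✓  (F4,T4,W2)→returned(W2,T4) ✓  (F4,T4,W3)→returned(W3,T4) ✓
Counterexamples (restrictor triples failing the scope): 2.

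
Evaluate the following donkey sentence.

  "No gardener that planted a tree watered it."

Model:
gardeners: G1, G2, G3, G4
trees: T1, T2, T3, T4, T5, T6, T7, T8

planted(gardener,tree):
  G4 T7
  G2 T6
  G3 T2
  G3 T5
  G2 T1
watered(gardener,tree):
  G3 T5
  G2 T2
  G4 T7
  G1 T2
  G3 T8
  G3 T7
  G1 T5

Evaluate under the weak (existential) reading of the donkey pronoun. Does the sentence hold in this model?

"it" takes "a tree" as antecedent — a donkey pronoun bound across the clause boundary.
Truth condition: for no (g,t) with planted(g,t) does watered(g,t) hold.
Restrictor pairs — does the scope hold? (G2,T1):fails  (G2,T6):fails  (G3,T2):fails  (G3,T5):holds  (G4,T7):holds
Scope holds for 2 pair(s), so the sentence is false.

False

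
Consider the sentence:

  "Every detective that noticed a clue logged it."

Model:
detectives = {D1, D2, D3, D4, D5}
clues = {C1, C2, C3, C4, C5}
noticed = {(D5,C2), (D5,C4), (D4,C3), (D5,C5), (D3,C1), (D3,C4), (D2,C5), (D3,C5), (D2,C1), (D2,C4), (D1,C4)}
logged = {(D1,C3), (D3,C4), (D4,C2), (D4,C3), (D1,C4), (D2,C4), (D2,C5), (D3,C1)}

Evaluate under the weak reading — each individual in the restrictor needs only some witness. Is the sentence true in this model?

False

"it" takes "a clue" as antecedent — a donkey pronoun bound across the clause boundary.
Weak reading: every detective d with some noticed-clue has at least one noticed-clue c such that logged(d,c).
Per detective: D1:✓  D2:✓  D3:✓  D4:✓  D5:✗
D5 has no witness among its noticed-clues.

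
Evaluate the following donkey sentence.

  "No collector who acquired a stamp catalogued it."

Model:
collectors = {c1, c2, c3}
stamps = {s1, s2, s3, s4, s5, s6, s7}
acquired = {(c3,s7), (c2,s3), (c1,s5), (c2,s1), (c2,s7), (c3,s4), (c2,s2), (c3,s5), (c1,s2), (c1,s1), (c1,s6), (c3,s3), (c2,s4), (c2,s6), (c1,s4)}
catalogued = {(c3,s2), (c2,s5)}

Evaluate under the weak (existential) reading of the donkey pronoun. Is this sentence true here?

"it" takes "a stamp" as antecedent — a donkey pronoun bound across the clause boundary.
Truth condition: for no (c,s) with acquired(c,s) does catalogued(c,s) hold.
Restrictor pairs — does the scope hold? (c1,s1):fails  (c1,s2):fails  (c1,s4):fails  (c1,s5):fails  (c1,s6):fails  (c2,s1):fails  (c2,s2):fails  (c2,s3):fails  (c2,s4):fails  (c2,s6):fails  (c2,s7):fails  (c3,s3):fails  (c3,s4):fails  (c3,s5):fails  (c3,s7):fails
Scope holds for no restrictor pair, so the sentence is true.

True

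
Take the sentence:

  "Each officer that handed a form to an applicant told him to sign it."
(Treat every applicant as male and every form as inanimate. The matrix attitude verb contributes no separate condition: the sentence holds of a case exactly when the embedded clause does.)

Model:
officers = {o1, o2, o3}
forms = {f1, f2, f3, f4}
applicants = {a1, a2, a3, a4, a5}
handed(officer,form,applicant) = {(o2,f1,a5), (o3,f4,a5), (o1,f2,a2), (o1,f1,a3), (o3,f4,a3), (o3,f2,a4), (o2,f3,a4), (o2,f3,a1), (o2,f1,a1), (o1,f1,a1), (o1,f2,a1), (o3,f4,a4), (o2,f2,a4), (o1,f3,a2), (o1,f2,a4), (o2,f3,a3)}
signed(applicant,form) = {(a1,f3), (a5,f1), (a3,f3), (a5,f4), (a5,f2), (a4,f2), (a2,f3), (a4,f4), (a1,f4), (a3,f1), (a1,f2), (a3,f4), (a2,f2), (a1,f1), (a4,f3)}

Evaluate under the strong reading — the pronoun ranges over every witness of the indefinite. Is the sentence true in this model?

True

"him" takes "an applicant" as antecedent and "it" takes "a form"; both are donkey pronouns co-varying with the restrictor.
Strong reading: for every (o,f,a) with handed(o,f,a), signed(a,f).
Restrictor triples: (o1,f1,a1)→signed(a1,f1) ✓  (o1,f1,a3)→signed(a3,f1) ✓  (o1,f2,a1)→signed(a1,f2) ✓  (o1,f2,a2)→signed(a2,f2) ✓  (o1,f2,a4)→signed(a4,f2) ✓  (o1,f3,a2)→signed(a2,f3) ✓  (o2,f1,a1)→signed(a1,f1) ✓  (o2,f1,a5)→signed(a5,f1) ✓  (o2,f2,a4)→signed(a4,f2) ✓  (o2,f3,a1)→signed(a1,f3) ✓  (o2,f3,a3)→signed(a3,f3) ✓  (o2,f3,a4)→signed(a4,f3) ✓  (o3,f2,a4)→signed(a4,f2) ✓  (o3,f4,a3)→signed(a3,f4) ✓  (o3,f4,a4)→signed(a4,f4) ✓  (o3,f4,a5)→signed(a5,f4) ✓
Every restrictor triple satisfies the scope.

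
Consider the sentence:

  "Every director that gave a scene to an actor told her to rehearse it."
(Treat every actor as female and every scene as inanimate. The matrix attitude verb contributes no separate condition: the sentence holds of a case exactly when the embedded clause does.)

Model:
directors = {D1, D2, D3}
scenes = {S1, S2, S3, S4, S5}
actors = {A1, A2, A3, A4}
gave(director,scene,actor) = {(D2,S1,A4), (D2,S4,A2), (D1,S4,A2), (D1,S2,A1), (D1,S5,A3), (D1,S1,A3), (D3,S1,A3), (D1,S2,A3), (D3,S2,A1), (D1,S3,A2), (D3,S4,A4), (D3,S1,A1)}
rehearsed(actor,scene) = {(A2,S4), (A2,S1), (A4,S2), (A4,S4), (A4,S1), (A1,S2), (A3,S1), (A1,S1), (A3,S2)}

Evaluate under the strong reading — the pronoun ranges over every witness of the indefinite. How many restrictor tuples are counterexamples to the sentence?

2

"her" takes "an actor" as antecedent and "it" takes "a scene"; both are donkey pronouns co-varying with the restrictor.
Strong reading: for every (d,s,a) with gave(d,s,a), rehearsed(a,s).
Restrictor triples: (D1,S1,A3)→rehearsed(A3,S1) ✓  (D1,S2,A1)→rehearsed(A1,S2) ✓  (D1,S2,A3)→rehearsed(A3,S2) ✓  (D1,S3,A2)→rehearsed(A2,S3) ✗  (D1,S4,A2)→rehearsed(A2,S4) ✓  (D1,S5,A3)→rehearsed(A3,S5) ✗  (D2,S1,A4)→rehearsed(A4,S1) ✓  (D2,S4,A2)→rehearsed(A2,S4) ✓  (D3,S1,A1)→rehearsed(A1,S1) ✓  (D3,S1,A3)→rehearsed(A3,S1) ✓  (D3,S2,A1)→rehearsed(A1,S2) ✓  (D3,S4,A4)→rehearsed(A4,S4) ✓
Counterexamples (restrictor triples failing the scope): 2.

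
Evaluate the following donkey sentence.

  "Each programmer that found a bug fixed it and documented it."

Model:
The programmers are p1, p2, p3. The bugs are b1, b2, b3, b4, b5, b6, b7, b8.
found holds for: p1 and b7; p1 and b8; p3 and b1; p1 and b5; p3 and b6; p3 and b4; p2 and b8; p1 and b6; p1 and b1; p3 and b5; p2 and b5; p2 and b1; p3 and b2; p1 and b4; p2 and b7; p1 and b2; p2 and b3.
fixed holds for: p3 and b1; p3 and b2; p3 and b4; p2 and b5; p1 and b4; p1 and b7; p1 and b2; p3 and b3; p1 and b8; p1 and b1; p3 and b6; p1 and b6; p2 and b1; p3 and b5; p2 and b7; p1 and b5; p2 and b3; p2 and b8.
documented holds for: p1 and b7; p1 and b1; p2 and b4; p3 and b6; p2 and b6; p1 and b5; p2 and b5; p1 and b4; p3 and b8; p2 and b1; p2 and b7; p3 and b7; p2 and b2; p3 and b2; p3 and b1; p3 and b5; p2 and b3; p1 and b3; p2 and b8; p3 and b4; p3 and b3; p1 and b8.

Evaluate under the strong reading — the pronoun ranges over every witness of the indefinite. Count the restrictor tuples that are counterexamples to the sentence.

2

"it" takes "a bug" as antecedent — a donkey pronoun bound across the clause boundary.
Strong reading: for every (p,b) with found(p,b), fixed(p,b) ∧ documented(p,b).
Restrictor pairs: (p1,b1) ✓  (p1,b2) ✗  (p1,b4) ✓  (p1,b5) ✓  (p1,b6) ✗  (p1,b7) ✓  (p1,b8) ✓  (p2,b1) ✓  (p2,b3) ✓  (p2,b5) ✓  (p2,b7) ✓  (p2,b8) ✓  (p3,b1) ✓  (p3,b2) ✓  (p3,b4) ✓  (p3,b5) ✓  (p3,b6) ✓
Counterexamples (restrictor pairs failing the scope): 2.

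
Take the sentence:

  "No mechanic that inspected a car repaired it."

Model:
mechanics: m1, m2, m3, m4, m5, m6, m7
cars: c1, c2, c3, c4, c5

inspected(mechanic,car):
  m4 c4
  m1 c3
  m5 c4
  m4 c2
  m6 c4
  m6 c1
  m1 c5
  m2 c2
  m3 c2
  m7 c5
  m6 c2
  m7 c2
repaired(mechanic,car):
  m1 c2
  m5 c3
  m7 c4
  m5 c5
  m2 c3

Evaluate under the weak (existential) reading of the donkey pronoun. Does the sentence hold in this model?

"it" takes "a car" as antecedent — a donkey pronoun bound across the clause boundary.
Truth condition: for no (m,c) with inspected(m,c) does repaired(m,c) hold.
Restrictor pairs — does the scope hold? (m1,c3):fails  (m1,c5):fails  (m2,c2):fails  (m3,c2):fails  (m4,c2):fails  (m4,c4):fails  (m5,c4):fails  (m6,c1):fails  (m6,c2):fails  (m6,c4):fails  (m7,c2):fails  (m7,c5):fails
Scope holds for no restrictor pair, so the sentence is true.

True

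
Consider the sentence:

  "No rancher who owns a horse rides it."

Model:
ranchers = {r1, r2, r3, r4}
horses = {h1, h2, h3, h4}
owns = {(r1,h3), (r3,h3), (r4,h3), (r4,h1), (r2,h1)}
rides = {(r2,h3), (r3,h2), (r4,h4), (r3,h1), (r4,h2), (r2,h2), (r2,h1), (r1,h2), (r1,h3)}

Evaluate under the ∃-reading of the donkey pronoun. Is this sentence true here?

False

"it" takes "a horse" as antecedent — a donkey pronoun bound across the clause boundary.
Truth condition: for no (r,h) with owns(r,h) does rides(r,h) hold.
Restrictor pairs — does the scope hold? (r1,h3):holds  (r2,h1):holds  (r3,h3):fails  (r4,h1):fails  (r4,h3):fails
Scope holds for 2 pair(s), so the sentence is false.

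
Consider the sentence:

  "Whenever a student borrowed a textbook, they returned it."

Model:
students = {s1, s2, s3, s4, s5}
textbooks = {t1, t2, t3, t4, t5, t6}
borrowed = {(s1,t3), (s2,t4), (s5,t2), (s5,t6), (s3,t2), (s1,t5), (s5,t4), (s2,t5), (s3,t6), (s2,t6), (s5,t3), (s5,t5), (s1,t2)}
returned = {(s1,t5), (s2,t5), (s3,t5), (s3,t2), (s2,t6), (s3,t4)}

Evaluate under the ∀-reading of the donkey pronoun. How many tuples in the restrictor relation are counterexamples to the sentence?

9

"it" takes "a textbook" as antecedent — a donkey pronoun bound across the clause boundary.
Strong reading: for every (s,t) with borrowed(s,t), returned(s,t).
Restrictor pairs: (s1,t2) ✗  (s1,t3) ✗  (s1,t5) ✓  (s2,t4) ✗  (s2,t5) ✓  (s2,t6) ✓  (s3,t2) ✓  (s3,t6) ✗  (s5,t2) ✗  (s5,t3) ✗  (s5,t4) ✗  (s5,t5) ✗  (s5,t6) ✗
Counterexamples (restrictor pairs failing the scope): 9.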